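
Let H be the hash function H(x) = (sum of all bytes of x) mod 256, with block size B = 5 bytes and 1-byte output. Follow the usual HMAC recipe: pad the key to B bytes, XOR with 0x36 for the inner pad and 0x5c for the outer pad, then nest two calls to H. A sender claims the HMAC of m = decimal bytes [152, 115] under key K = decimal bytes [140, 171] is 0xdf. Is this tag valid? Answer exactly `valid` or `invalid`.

Key decimal bytes [140, 171] = 8c ab is 2 bytes ≤ B = 5; zero-pad to 5 bytes: K' = 8c ab 00 00 00.
K' ⊕ ipad = ba 9d 36 36 36; K' ⊕ opad = d0 f7 5c 5c 5c.
Inner hash: sum = 186+157+54+54+54+152+115 = 772; mod 256 = 4 → 04.
Outer hash (recomputed tag): sum = 208+247+92+92+92+4 = 735; mod 256 = 223 → df.
Recomputed tag = df; claimed = df → match.

valid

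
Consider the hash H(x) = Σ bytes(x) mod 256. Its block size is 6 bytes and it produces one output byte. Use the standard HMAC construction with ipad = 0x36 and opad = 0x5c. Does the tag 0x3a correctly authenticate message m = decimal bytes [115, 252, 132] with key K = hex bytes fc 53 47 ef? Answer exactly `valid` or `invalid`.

invalid

Key hex bytes fc 53 47 ef is 4 bytes ≤ B = 6; zero-pad to 6 bytes: K' = fc 53 47 ef 00 00.
K' ⊕ ipad = ca 65 71 d9 36 36; K' ⊕ opad = a0 0f 1b b3 5c 5c.
Inner hash: sum = 202+101+113+217+54+54+115+252+132 = 1240; mod 256 = 216 → d8.
Outer hash (recomputed tag): sum = 160+15+27+179+92+92+216 = 781; mod 256 = 13 → 0d.
Recomputed tag = 0d; claimed = 3a → mismatch.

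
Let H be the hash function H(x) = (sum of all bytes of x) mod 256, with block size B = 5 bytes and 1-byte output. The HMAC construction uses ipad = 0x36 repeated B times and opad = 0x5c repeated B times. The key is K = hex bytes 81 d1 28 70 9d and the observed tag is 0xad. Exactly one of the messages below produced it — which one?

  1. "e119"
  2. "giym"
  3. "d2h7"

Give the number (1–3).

Key hex bytes 81 d1 28 70 9d is exactly B = 5 bytes: K' = 81 d1 28 70 9d.
K' ⊕ ipad = b7 e7 1e 46 ab; K' ⊕ opad = dd 8d 74 2c c1.
m1: inner = H(b7 e7 1e 46 ab 65 31 31 39) = ad; tag = H(dd 8d 74 2c c1 ad) = 78
m2: inner = H(b7 e7 1e 46 ab 67 69 79 6d) = 63; tag = H(dd 8d 74 2c c1 63) = 2e
m3: inner = H(b7 e7 1e 46 ab 64 32 68 37) = e2; tag = H(dd 8d 74 2c c1 e2) = ad ← matches

3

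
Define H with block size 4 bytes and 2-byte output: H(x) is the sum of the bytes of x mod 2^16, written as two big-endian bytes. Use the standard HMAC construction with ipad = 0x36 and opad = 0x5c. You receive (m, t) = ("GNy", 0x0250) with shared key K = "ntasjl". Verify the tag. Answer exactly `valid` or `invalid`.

valid

Key "ntasjl" = 6e 74 61 73 6a 6c is 6 bytes > B = 4, so hash it first: H(key) = 02 8c, then zero-pad to 4 bytes: K' = 02 8c 00 00.
K' ⊕ ipad = 34 ba 36 36; K' ⊕ opad = 5e d0 5c 5c.
Inner hash: sum = 52+186+54+54+71+78+121 = 616 → 02 68.
Outer hash (recomputed tag): sum = 94+208+92+92+2+104 = 592 → 02 50.
Recomputed tag = 0250; claimed = 0250 → match.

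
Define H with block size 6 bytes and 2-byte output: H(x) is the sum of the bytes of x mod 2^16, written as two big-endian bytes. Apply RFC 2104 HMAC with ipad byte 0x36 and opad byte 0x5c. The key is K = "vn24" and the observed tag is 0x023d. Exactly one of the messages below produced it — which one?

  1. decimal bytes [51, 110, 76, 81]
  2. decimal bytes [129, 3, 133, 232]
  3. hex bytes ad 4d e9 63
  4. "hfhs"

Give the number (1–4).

3

Key "vn24" = 76 6e 32 34 is 4 bytes ≤ B = 6; zero-pad to 6 bytes: K' = 76 6e 32 34 00 00.
K' ⊕ ipad = 40 58 04 02 36 36; K' ⊕ opad = 2a 32 6e 68 5c 5c.
m1: inner = H(40 58 04 02 36 36 33 6e 4c 51) = 02 48; tag = H(2a 32 6e 68 5c 5c 02 48) = 0234
m2: inner = H(40 58 04 02 36 36 81 03 85 e8) = 02 fb; tag = H(2a 32 6e 68 5c 5c 02 fb) = 02e7
m3: inner = H(40 58 04 02 36 36 ad 4d e9 63) = 03 50; tag = H(2a 32 6e 68 5c 5c 03 50) = 023d ← matches
m4: inner = H(40 58 04 02 36 36 68 66 68 73) = 02 b3; tag = H(2a 32 6e 68 5c 5c 02 b3) = 029f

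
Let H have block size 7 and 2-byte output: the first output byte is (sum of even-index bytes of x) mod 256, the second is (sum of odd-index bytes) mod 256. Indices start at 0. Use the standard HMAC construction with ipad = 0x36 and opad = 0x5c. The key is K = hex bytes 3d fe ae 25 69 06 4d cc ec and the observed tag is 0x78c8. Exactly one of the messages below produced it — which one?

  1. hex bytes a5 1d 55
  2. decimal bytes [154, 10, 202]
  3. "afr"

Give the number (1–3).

Key hex bytes 3d fe ae 25 69 06 4d cc ec is 9 bytes > B = 7, so hash it first: H(key) = 8d f5, then zero-pad to 7 bytes: K' = 8d f5 00 00 00 00 00.
K' ⊕ ipad = bb c3 36 36 36 36 36; K' ⊕ opad = d1 a9 5c 5c 5c 5c 5c.
m1: inner = H(bb c3 36 36 36 36 36 a5 1d 55) = 7a 29; tag = H(d1 a9 5c 5c 5c 5c 5c 7a 29) = 0edb
m2: inner = H(bb c3 36 36 36 36 36 9a 0a ca) = 67 93; tag = H(d1 a9 5c 5c 5c 5c 5c 67 93) = 78c8 ← matches
m3: inner = H(bb c3 36 36 36 36 36 61 66 72) = c3 02; tag = H(d1 a9 5c 5c 5c 5c 5c c3 02) = e724

2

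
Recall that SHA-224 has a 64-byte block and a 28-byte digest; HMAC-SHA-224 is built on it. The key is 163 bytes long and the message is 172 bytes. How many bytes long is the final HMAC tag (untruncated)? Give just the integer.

The tag is one SHA-224 digest: 28 bytes.

28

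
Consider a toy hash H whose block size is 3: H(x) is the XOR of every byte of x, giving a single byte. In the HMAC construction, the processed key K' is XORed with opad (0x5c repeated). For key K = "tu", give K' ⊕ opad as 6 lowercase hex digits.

Key "tu" = 74 75 is 2 bytes ≤ B = 3; zero-pad to 3 bytes: K' = 74 75 00.
XOR each byte with 0x5c: 74⊕5c=28, 75⊕5c=29, 00⊕5c=5c.

28295c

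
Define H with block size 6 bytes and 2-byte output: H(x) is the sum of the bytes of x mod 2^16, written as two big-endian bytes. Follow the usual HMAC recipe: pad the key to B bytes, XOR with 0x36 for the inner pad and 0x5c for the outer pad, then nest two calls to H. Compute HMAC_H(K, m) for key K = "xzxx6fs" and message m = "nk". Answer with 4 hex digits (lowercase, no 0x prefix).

0329

Key "xzxx6fs" = 78 7a 78 78 36 66 73 is 7 bytes > B = 6, so hash it first: H(key) = 02 f1, then zero-pad to 6 bytes: K' = 02 f1 00 00 00 00.
K' ⊕ ipad = 34 c7 36 36 36 36.  K' ⊕ opad = 5e ad 5c 5c 5c 5c.
Inner input = (K'⊕ipad) ∥ m = 34 c7 36 36 36 36 ∥ 6e 6b.
Inner hash: sum = 52+199+54+54+54+54+110+107 = 684 → 02 ac.
Outer input = (K'⊕opad) ∥ inner = 5e ad 5c 5c 5c 5c ∥ 02 ac.
Outer hash (tag): sum = 94+173+92+92+92+92+2+172 = 809 → 03 29.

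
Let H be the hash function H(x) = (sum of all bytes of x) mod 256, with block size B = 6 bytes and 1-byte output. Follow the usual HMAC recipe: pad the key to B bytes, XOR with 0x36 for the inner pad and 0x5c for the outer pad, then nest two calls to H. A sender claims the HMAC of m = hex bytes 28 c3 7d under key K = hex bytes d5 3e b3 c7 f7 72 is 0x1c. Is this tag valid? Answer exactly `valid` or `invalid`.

valid

Key hex bytes d5 3e b3 c7 f7 72 is exactly B = 6 bytes: K' = d5 3e b3 c7 f7 72.
K' ⊕ ipad = e3 08 85 f1 c1 44; K' ⊕ opad = 89 62 ef 9b ab 2e.
Inner hash: sum = 227+8+133+241+193+68+40+195+125 = 1230; mod 256 = 206 → ce.
Outer hash (recomputed tag): sum = 137+98+239+155+171+46+206 = 1052; mod 256 = 28 → 1c.
Recomputed tag = 1c; claimed = 1c → match.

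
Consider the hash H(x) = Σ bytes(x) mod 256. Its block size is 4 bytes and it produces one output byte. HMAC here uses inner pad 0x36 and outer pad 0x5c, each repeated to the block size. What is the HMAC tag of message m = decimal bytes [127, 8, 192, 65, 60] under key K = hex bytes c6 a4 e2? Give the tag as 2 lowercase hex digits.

Key hex bytes c6 a4 e2 is 3 bytes ≤ B = 4; zero-pad to 4 bytes: K' = c6 a4 e2 00.
K' ⊕ ipad = f0 92 d4 36.  K' ⊕ opad = 9a f8 be 5c.
Inner input = (K'⊕ipad) ∥ m = f0 92 d4 36 ∥ 7f 08 c0 41 3c.
Inner hash: sum = 240+146+212+54+127+8+192+65+60 = 1104; mod 256 = 80 → 50.
Outer input = (K'⊕opad) ∥ inner = 9a f8 be 5c ∥ 50.
Outer hash (tag): sum = 154+248+190+92+80 = 764; mod 256 = 252 → fc.

fc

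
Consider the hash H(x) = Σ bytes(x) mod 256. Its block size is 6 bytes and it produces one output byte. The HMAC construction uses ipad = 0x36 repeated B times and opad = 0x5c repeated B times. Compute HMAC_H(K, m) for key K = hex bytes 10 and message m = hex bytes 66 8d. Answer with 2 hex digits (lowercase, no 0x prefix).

3f

Key hex bytes 10 is 1 byte ≤ B = 6; zero-pad to 6 bytes: K' = 10 00 00 00 00 00.
K' ⊕ ipad = 26 36 36 36 36 36.  K' ⊕ opad = 4c 5c 5c 5c 5c 5c.
Inner input = (K'⊕ipad) ∥ m = 26 36 36 36 36 36 ∥ 66 8d.
Inner hash: sum = 38+54+54+54+54+54+102+141 = 551; mod 256 = 39 → 27.
Outer input = (K'⊕opad) ∥ inner = 4c 5c 5c 5c 5c 5c ∥ 27.
Outer hash (tag): sum = 76+92+92+92+92+92+39 = 575; mod 256 = 63 → 3f.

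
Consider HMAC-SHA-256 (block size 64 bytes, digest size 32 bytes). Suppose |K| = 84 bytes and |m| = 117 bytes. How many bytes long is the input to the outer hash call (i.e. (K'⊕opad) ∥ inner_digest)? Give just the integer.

Key is 84 > 64 bytes, so it is hashed to 32 bytes then zero-padded to 64: |K'| = 64.
Outer input = (K'⊕opad) ∥ H(inner) → 64 + 32 = 96 bytes.

96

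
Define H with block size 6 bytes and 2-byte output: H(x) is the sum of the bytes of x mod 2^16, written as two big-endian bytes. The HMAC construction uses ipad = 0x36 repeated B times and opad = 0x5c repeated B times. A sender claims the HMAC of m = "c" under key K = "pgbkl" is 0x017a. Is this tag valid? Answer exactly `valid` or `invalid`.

Key "pgbkl" = 70 67 62 6b 6c is 5 bytes ≤ B = 6; zero-pad to 6 bytes: K' = 70 67 62 6b 6c 00.
K' ⊕ ipad = 46 51 54 5d 5a 36; K' ⊕ opad = 2c 3b 3e 37 30 5c.
Inner hash: sum = 70+81+84+93+90+54+99 = 571 → 02 3b.
Outer hash (recomputed tag): sum = 44+59+62+55+48+92+2+59 = 421 → 01 a5.
Recomputed tag = 01a5; claimed = 017a → mismatch.

invalid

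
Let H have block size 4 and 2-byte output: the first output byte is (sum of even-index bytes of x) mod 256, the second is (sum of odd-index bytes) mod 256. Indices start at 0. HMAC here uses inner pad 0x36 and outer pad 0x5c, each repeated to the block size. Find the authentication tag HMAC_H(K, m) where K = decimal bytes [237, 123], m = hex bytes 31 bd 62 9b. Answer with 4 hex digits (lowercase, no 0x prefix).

b15e

Key decimal bytes [237, 123] = ed 7b is 2 bytes ≤ B = 4; zero-pad to 4 bytes: K' = ed 7b 00 00.
K' ⊕ ipad = db 4d 36 36.  K' ⊕ opad = b1 27 5c 5c.
Inner input = (K'⊕ipad) ∥ m = db 4d 36 36 ∥ 31 bd 62 9b.
Inner hash: even-index sum = 420 mod 256 = 164; odd-index sum = 475 mod 256 = 219 → a4 db.
Outer input = (K'⊕opad) ∥ inner = b1 27 5c 5c ∥ a4 db.
Outer hash (tag): even-index sum = 433 mod 256 = 177; odd-index sum = 350 mod 256 = 94 → b1 5e.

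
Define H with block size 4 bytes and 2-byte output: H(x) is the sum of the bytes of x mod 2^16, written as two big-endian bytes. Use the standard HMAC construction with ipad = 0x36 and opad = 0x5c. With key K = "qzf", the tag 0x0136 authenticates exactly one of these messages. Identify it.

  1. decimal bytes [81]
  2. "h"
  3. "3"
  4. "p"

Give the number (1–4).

3

Key "qzf" = 71 7a 66 is 3 bytes ≤ B = 4; zero-pad to 4 bytes: K' = 71 7a 66 00.
K' ⊕ ipad = 47 4c 50 36; K' ⊕ opad = 2d 26 3a 5c.
m1: inner = H(47 4c 50 36 51) = 01 6a; tag = H(2d 26 3a 5c 01 6a) = 0154
m2: inner = H(47 4c 50 36 68) = 01 81; tag = H(2d 26 3a 5c 01 81) = 016b
m3: inner = H(47 4c 50 36 33) = 01 4c; tag = H(2d 26 3a 5c 01 4c) = 0136 ← matches
m4: inner = H(47 4c 50 36 70) = 01 89; tag = H(2d 26 3a 5c 01 89) = 0173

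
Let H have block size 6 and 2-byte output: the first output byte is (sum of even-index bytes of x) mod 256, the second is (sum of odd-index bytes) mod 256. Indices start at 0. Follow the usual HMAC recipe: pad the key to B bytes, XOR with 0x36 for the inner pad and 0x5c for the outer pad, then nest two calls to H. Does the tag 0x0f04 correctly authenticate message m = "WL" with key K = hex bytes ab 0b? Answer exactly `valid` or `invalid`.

Key hex bytes ab 0b is 2 bytes ≤ B = 6; zero-pad to 6 bytes: K' = ab 0b 00 00 00 00.
K' ⊕ ipad = 9d 3d 36 36 36 36; K' ⊕ opad = f7 57 5c 5c 5c 5c.
Inner hash: even-index sum = 352 mod 256 = 96; odd-index sum = 245 mod 256 = 245 → 60 f5.
Outer hash (recomputed tag): even-index sum = 527 mod 256 = 15; odd-index sum = 516 mod 256 = 4 → 0f 04.
Recomputed tag = 0f04; claimed = 0f04 → match.

valid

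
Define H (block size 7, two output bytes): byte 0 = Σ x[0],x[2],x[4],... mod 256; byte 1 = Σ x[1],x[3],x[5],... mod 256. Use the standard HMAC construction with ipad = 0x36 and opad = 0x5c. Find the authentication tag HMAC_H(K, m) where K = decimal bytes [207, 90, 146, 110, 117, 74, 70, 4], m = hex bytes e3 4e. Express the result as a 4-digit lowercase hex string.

Key decimal bytes [207, 90, 146, 110, 117, 74, 70, 4] = cf 5a 92 6e 75 4a 46 04 is 8 bytes > B = 7, so hash it first: H(key) = 1c 16, then zero-pad to 7 bytes: K' = 1c 16 00 00 00 00 00.
K' ⊕ ipad = 2a 20 36 36 36 36 36.  K' ⊕ opad = 40 4a 5c 5c 5c 5c 5c.
Inner input = (K'⊕ipad) ∥ m = 2a 20 36 36 36 36 36 ∥ e3 4e.
Inner hash: even-index sum = 282 mod 256 = 26; odd-index sum = 367 mod 256 = 111 → 1a 6f.
Outer input = (K'⊕opad) ∥ inner = 40 4a 5c 5c 5c 5c 5c ∥ 1a 6f.
Outer hash (tag): even-index sum = 451 mod 256 = 195; odd-index sum = 284 mod 256 = 28 → c3 1c.

c31c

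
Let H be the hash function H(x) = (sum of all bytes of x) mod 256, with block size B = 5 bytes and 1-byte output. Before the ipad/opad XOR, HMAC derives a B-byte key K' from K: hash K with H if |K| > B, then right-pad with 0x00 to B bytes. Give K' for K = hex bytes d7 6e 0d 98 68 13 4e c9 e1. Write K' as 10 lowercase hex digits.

5d00000000

|K| = 9 > B = 5, so first hash the key.
H(K): sum = 215+110+13+152+104+19+78+201+225 = 1117; mod 256 = 93 → 5d.
Zero-pad H(K) = 5d to 5 bytes: K' = 5d 00 00 00 00.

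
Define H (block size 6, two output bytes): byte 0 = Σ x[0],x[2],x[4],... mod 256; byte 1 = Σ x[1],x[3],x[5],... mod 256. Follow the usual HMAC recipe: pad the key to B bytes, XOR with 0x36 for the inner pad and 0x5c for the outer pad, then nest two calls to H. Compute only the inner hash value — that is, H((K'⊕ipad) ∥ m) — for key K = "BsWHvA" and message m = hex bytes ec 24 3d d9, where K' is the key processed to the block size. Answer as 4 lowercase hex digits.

Key "BsWHvA" = 42 73 57 48 76 41 is exactly B = 6 bytes: K' = 42 73 57 48 76 41.
K' ⊕ ipad = 74 45 61 7e 40 77.
Inner input = 74 45 61 7e 40 77 ∥ ec 24 3d d9.
Inner hash: even-index sum = 574 mod 256 = 62; odd-index sum = 567 mod 256 = 55 → 3e 37.

3e37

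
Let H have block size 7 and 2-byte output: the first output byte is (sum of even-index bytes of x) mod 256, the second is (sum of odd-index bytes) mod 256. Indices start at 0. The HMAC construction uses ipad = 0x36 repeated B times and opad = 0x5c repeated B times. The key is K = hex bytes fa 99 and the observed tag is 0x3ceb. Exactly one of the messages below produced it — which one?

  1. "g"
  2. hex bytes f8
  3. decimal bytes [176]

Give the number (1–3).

1

Key hex bytes fa 99 is 2 bytes ≤ B = 7; zero-pad to 7 bytes: K' = fa 99 00 00 00 00 00.
K' ⊕ ipad = cc af 36 36 36 36 36; K' ⊕ opad = a6 c5 5c 5c 5c 5c 5c.
m1: inner = H(cc af 36 36 36 36 36 67) = 6e 82; tag = H(a6 c5 5c 5c 5c 5c 5c 6e 82) = 3ceb ← matches
m2: inner = H(cc af 36 36 36 36 36 f8) = 6e 13; tag = H(a6 c5 5c 5c 5c 5c 5c 6e 13) = cdeb
m3: inner = H(cc af 36 36 36 36 36 b0) = 6e cb; tag = H(a6 c5 5c 5c 5c 5c 5c 6e cb) = 85eb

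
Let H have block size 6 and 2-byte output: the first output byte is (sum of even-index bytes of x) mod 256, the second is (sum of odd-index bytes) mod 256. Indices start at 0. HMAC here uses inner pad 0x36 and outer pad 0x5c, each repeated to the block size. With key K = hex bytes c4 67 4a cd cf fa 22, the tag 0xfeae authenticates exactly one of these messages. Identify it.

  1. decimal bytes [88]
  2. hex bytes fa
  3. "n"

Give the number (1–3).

Key hex bytes c4 67 4a cd cf fa 22 is 7 bytes > B = 6, so hash it first: H(key) = ff 2e, then zero-pad to 6 bytes: K' = ff 2e 00 00 00 00.
K' ⊕ ipad = c9 18 36 36 36 36; K' ⊕ opad = a3 72 5c 5c 5c 5c.
m1: inner = H(c9 18 36 36 36 36 58) = 8d 84; tag = H(a3 72 5c 5c 5c 5c 8d 84) = e8ae
m2: inner = H(c9 18 36 36 36 36 fa) = 2f 84; tag = H(a3 72 5c 5c 5c 5c 2f 84) = 8aae
m3: inner = H(c9 18 36 36 36 36 6e) = a3 84; tag = H(a3 72 5c 5c 5c 5c a3 84) = feae ← matches

3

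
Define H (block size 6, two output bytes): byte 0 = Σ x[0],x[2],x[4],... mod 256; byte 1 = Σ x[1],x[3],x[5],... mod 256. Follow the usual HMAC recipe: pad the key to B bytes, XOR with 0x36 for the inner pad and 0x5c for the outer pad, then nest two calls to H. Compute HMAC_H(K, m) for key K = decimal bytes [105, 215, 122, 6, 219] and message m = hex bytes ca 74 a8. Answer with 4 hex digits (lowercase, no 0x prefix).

Key decimal bytes [105, 215, 122, 6, 219] = 69 d7 7a 06 db is 5 bytes ≤ B = 6; zero-pad to 6 bytes: K' = 69 d7 7a 06 db 00.
K' ⊕ ipad = 5f e1 4c 30 ed 36.  K' ⊕ opad = 35 8b 26 5a 87 5c.
Inner input = (K'⊕ipad) ∥ m = 5f e1 4c 30 ed 36 ∥ ca 74 a8.
Inner hash: even-index sum = 778 mod 256 = 10; odd-index sum = 443 mod 256 = 187 → 0a bb.
Outer input = (K'⊕opad) ∥ inner = 35 8b 26 5a 87 5c ∥ 0a bb.
Outer hash (tag): even-index sum = 236 mod 256 = 236; odd-index sum = 508 mod 256 = 252 → ec fc.

ecfc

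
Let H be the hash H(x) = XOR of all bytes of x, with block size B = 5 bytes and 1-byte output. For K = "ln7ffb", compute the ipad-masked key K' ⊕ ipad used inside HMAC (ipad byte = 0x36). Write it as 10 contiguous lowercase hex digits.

6136363636

Key "ln7ffb" = 6c 6e 37 66 66 62 is 6 bytes > B = 5, so hash it first: H(key) = 57, then zero-pad to 5 bytes: K' = 57 00 00 00 00.
XOR each byte with 0x36: 57⊕36=61, 00⊕36=36, 00⊕36=36, 00⊕36=36, 00⊕36=36.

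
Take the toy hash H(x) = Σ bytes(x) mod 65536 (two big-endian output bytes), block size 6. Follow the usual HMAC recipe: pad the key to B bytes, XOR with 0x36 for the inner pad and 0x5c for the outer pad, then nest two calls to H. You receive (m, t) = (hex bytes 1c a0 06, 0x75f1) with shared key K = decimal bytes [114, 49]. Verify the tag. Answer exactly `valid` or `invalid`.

invalid

Key decimal bytes [114, 49] = 72 31 is 2 bytes ≤ B = 6; zero-pad to 6 bytes: K' = 72 31 00 00 00 00.
K' ⊕ ipad = 44 07 36 36 36 36; K' ⊕ opad = 2e 6d 5c 5c 5c 5c.
Inner hash: sum = 68+7+54+54+54+54+28+160+6 = 485 → 01 e5.
Outer hash (recomputed tag): sum = 46+109+92+92+92+92+1+229 = 753 → 02 f1.
Recomputed tag = 02f1; claimed = 75f1 → mismatch.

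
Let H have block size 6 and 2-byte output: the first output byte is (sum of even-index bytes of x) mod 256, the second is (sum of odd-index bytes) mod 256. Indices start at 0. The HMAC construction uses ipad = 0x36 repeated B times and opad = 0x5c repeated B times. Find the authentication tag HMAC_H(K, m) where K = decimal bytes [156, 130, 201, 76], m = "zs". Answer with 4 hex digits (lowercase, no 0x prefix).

0a21

Key decimal bytes [156, 130, 201, 76] = 9c 82 c9 4c is 4 bytes ≤ B = 6; zero-pad to 6 bytes: K' = 9c 82 c9 4c 00 00.
K' ⊕ ipad = aa b4 ff 7a 36 36.  K' ⊕ opad = c0 de 95 10 5c 5c.
Inner input = (K'⊕ipad) ∥ m = aa b4 ff 7a 36 36 ∥ 7a 73.
Inner hash: even-index sum = 601 mod 256 = 89; odd-index sum = 471 mod 256 = 215 → 59 d7.
Outer input = (K'⊕opad) ∥ inner = c0 de 95 10 5c 5c ∥ 59 d7.
Outer hash (tag): even-index sum = 522 mod 256 = 10; odd-index sum = 545 mod 256 = 33 → 0a 21.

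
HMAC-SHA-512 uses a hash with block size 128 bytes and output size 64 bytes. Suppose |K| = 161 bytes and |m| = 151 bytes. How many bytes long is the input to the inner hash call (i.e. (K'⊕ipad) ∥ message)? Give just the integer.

279

Key is 161 > 128 bytes, so it is hashed to 64 bytes then zero-padded to 128: |K'| = 128.
Inner input = (K'⊕ipad) ∥ m → 128 + 151 = 279 bytes.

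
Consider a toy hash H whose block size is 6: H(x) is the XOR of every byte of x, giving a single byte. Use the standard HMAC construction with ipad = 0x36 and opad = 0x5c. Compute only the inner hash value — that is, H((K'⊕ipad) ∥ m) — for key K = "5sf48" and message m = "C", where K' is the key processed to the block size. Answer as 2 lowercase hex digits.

Key "5sf48" = 35 73 66 34 38 is 5 bytes ≤ B = 6; zero-pad to 6 bytes: K' = 35 73 66 34 38 00.
K' ⊕ ipad = 03 45 50 02 0e 36.
Inner input = 03 45 50 02 0e 36 ∥ 43.
Inner hash: XOR 03⊕45⊕50⊕02⊕0e⊕36⊕43 = 6f.

6f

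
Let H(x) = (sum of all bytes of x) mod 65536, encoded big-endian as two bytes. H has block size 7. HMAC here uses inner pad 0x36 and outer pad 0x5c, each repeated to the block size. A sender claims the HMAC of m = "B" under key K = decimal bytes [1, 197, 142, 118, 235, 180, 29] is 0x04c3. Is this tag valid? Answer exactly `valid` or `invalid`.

valid

Key decimal bytes [1, 197, 142, 118, 235, 180, 29] = 01 c5 8e 76 eb b4 1d is exactly B = 7 bytes: K' = 01 c5 8e 76 eb b4 1d.
K' ⊕ ipad = 37 f3 b8 40 dd 82 2b; K' ⊕ opad = 5d 99 d2 2a b7 e8 41.
Inner hash: sum = 55+243+184+64+221+130+43+66 = 1006 → 03 ee.
Outer hash (recomputed tag): sum = 93+153+210+42+183+232+65+3+238 = 1219 → 04 c3.
Recomputed tag = 04c3; claimed = 04c3 → match.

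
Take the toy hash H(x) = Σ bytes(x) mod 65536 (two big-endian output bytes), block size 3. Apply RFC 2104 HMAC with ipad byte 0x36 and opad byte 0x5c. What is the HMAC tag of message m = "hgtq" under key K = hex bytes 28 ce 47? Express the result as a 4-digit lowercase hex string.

Key hex bytes 28 ce 47 is exactly B = 3 bytes: K' = 28 ce 47.
K' ⊕ ipad = 1e f8 71.  K' ⊕ opad = 74 92 1b.
Inner input = (K'⊕ipad) ∥ m = 1e f8 71 ∥ 68 67 74 71.
Inner hash: sum = 30+248+113+104+103+116+113 = 827 → 03 3b.
Outer input = (K'⊕opad) ∥ inner = 74 92 1b ∥ 03 3b.
Outer hash (tag): sum = 116+146+27+3+59 = 351 → 01 5f.

015f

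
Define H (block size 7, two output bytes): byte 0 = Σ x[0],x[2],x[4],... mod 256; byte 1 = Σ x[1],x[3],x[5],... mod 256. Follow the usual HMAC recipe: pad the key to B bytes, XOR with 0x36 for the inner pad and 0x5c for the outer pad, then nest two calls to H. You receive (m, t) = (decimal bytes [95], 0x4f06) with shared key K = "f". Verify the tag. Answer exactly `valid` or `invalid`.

valid

Key "f" = 66 is 1 byte ≤ B = 7; zero-pad to 7 bytes: K' = 66 00 00 00 00 00 00.
K' ⊕ ipad = 50 36 36 36 36 36 36; K' ⊕ opad = 3a 5c 5c 5c 5c 5c 5c.
Inner hash: even-index sum = 242 mod 256 = 242; odd-index sum = 257 mod 256 = 1 → f2 01.
Outer hash (recomputed tag): even-index sum = 335 mod 256 = 79; odd-index sum = 518 mod 256 = 6 → 4f 06.
Recomputed tag = 4f06; claimed = 4f06 → match.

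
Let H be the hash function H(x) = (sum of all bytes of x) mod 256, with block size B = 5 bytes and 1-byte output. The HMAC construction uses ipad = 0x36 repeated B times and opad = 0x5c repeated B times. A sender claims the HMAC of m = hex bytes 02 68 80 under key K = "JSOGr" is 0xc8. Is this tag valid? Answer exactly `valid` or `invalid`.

Key "JSOGr" = 4a 53 4f 47 72 is exactly B = 5 bytes: K' = 4a 53 4f 47 72.
K' ⊕ ipad = 7c 65 79 71 44; K' ⊕ opad = 16 0f 13 1b 2e.
Inner hash: sum = 124+101+121+113+68+2+104+128 = 761; mod 256 = 249 → f9.
Outer hash (recomputed tag): sum = 22+15+19+27+46+249 = 378; mod 256 = 122 → 7a.
Recomputed tag = 7a; claimed = c8 → mismatch.

invalid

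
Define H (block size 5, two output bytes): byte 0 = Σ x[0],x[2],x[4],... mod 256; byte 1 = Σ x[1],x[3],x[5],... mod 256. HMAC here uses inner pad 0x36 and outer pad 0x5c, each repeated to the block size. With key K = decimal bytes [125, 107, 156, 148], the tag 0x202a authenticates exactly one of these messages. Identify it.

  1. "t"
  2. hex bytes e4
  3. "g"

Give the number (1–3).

Key decimal bytes [125, 107, 156, 148] = 7d 6b 9c 94 is 4 bytes ≤ B = 5; zero-pad to 5 bytes: K' = 7d 6b 9c 94 00.
K' ⊕ ipad = 4b 5d aa a2 36; K' ⊕ opad = 21 37 c0 c8 5c.
m1: inner = H(4b 5d aa a2 36 74) = 2b 73; tag = H(21 37 c0 c8 5c 2b 73) = b02a
m2: inner = H(4b 5d aa a2 36 e4) = 2b e3; tag = H(21 37 c0 c8 5c 2b e3) = 202a ← matches
m3: inner = H(4b 5d aa a2 36 67) = 2b 66; tag = H(21 37 c0 c8 5c 2b 66) = a32a

2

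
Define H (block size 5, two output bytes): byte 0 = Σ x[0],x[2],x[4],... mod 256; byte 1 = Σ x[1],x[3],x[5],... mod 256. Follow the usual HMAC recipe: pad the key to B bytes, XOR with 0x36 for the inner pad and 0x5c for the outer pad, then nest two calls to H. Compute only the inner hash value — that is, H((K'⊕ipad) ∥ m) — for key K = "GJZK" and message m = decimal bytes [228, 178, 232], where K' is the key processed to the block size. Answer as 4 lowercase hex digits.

Key "GJZK" = 47 4a 5a 4b is 4 bytes ≤ B = 5; zero-pad to 5 bytes: K' = 47 4a 5a 4b 00.
K' ⊕ ipad = 71 7c 6c 7d 36.
Inner input = 71 7c 6c 7d 36 ∥ e4 b2 e8.
Inner hash: even-index sum = 453 mod 256 = 197; odd-index sum = 709 mod 256 = 197 → c5 c5.

c5c5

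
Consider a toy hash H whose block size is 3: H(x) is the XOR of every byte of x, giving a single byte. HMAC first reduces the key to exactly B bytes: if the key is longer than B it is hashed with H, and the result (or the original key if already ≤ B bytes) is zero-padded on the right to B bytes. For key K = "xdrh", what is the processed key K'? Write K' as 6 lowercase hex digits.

|K| = 4 > B = 3, so first hash the key.
H(K): XOR 78⊕64⊕72⊕68 = 06.
Zero-pad H(K) = 06 to 3 bytes: K' = 06 00 00.

060000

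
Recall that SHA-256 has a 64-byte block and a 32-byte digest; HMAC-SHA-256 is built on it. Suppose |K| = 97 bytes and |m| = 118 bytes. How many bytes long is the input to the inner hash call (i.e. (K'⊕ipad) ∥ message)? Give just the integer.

182

Key is 97 > 64 bytes, so it is hashed to 32 bytes then zero-padded to 64: |K'| = 64.
Inner input = (K'⊕ipad) ∥ m → 64 + 118 = 182 bytes.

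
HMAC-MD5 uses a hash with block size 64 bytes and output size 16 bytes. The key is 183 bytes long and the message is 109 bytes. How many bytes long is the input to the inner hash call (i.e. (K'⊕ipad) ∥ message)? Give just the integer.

173

Key is 183 > 64 bytes, so it is hashed to 16 bytes then zero-padded to 64: |K'| = 64.
Inner input = (K'⊕ipad) ∥ m → 64 + 109 = 173 bytes.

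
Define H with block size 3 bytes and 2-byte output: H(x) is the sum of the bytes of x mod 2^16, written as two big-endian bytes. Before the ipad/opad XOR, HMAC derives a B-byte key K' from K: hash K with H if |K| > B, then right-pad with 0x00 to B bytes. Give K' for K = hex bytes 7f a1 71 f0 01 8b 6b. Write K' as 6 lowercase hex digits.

037800

|K| = 7 > B = 3, so first hash the key.
H(K): sum = 127+161+113+240+1+139+107 = 888 → 03 78.
Zero-pad H(K) = 03 78 to 3 bytes: K' = 03 78 00.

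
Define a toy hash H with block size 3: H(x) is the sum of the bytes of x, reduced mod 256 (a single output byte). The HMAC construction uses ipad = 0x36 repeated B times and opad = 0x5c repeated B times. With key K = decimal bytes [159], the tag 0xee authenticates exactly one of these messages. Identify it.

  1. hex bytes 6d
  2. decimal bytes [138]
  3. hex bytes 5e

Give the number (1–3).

Key decimal bytes [159] = 9f is 1 byte ≤ B = 3; zero-pad to 3 bytes: K' = 9f 00 00.
K' ⊕ ipad = a9 36 36; K' ⊕ opad = c3 5c 5c.
m1: inner = H(a9 36 36 6d) = 82; tag = H(c3 5c 5c 82) = fd
m2: inner = H(a9 36 36 8a) = 9f; tag = H(c3 5c 5c 9f) = 1a
m3: inner = H(a9 36 36 5e) = 73; tag = H(c3 5c 5c 73) = ee ← matches

3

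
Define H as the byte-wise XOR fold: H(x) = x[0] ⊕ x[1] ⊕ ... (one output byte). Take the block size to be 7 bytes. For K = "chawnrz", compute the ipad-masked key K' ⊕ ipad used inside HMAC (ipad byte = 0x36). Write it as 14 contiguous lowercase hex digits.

Key "chawnrz" = 63 68 61 77 6e 72 7a is exactly B = 7 bytes: K' = 63 68 61 77 6e 72 7a.
XOR each byte with 0x36: 63⊕36=55, 68⊕36=5e, 61⊕36=57, 77⊕36=41, 6e⊕36=58, 72⊕36=44, 7a⊕36=4c.

555e574158444c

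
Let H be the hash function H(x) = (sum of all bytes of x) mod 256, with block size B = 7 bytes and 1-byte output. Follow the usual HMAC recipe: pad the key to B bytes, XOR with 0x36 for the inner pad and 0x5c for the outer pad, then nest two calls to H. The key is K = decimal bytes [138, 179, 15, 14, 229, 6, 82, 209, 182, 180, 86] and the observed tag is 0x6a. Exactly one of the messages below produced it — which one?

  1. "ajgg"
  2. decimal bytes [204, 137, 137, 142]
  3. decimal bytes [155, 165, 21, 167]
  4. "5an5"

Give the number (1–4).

Key decimal bytes [138, 179, 15, 14, 229, 6, 82, 209, 182, 180, 86] = 8a b3 0f 0e e5 06 52 d1 b6 b4 56 is 11 bytes > B = 7, so hash it first: H(key) = 28, then zero-pad to 7 bytes: K' = 28 00 00 00 00 00 00.
K' ⊕ ipad = 1e 36 36 36 36 36 36; K' ⊕ opad = 74 5c 5c 5c 5c 5c 5c.
m1: inner = H(1e 36 36 36 36 36 36 61 6a 67 67) = fb; tag = H(74 5c 5c 5c 5c 5c 5c fb) = 97
m2: inner = H(1e 36 36 36 36 36 36 cc 89 89 8e) = ce; tag = H(74 5c 5c 5c 5c 5c 5c ce) = 6a ← matches
m3: inner = H(1e 36 36 36 36 36 36 9b a5 15 a7) = 5e; tag = H(74 5c 5c 5c 5c 5c 5c 5e) = fa
m4: inner = H(1e 36 36 36 36 36 36 35 61 6e 35) = 9b; tag = H(74 5c 5c 5c 5c 5c 5c 9b) = 37

2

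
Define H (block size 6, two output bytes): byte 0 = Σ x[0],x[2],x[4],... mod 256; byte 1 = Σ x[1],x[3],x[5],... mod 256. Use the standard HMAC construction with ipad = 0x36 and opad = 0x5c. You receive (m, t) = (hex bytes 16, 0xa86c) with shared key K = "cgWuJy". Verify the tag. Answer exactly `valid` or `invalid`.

Key "cgWuJy" = 63 67 57 75 4a 79 is exactly B = 6 bytes: K' = 63 67 57 75 4a 79.
K' ⊕ ipad = 55 51 61 43 7c 4f; K' ⊕ opad = 3f 3b 0b 29 16 25.
Inner hash: even-index sum = 328 mod 256 = 72; odd-index sum = 227 mod 256 = 227 → 48 e3.
Outer hash (recomputed tag): even-index sum = 168 mod 256 = 168; odd-index sum = 364 mod 256 = 108 → a8 6c.
Recomputed tag = a86c; claimed = a86c → match.

valid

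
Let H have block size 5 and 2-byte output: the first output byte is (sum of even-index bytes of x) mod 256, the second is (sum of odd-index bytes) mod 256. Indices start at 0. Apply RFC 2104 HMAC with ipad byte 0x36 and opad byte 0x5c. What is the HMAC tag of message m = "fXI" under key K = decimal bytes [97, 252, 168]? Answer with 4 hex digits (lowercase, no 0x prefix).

Key decimal bytes [97, 252, 168] = 61 fc a8 is 3 bytes ≤ B = 5; zero-pad to 5 bytes: K' = 61 fc a8 00 00.
K' ⊕ ipad = 57 ca 9e 36 36.  K' ⊕ opad = 3d a0 f4 5c 5c.
Inner input = (K'⊕ipad) ∥ m = 57 ca 9e 36 36 ∥ 66 58 49.
Inner hash: even-index sum = 387 mod 256 = 131; odd-index sum = 431 mod 256 = 175 → 83 af.
Outer input = (K'⊕opad) ∥ inner = 3d a0 f4 5c 5c ∥ 83 af.
Outer hash (tag): even-index sum = 572 mod 256 = 60; odd-index sum = 383 mod 256 = 127 → 3c 7f.

3c7f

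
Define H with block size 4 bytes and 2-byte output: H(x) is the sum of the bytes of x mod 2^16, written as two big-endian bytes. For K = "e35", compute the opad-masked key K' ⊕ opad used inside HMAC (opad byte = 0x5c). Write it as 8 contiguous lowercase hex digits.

396f695c

Key "e35" = 65 33 35 is 3 bytes ≤ B = 4; zero-pad to 4 bytes: K' = 65 33 35 00.
XOR each byte with 0x5c: 65⊕5c=39, 33⊕5c=6f, 35⊕5c=69, 00⊕5c=5c.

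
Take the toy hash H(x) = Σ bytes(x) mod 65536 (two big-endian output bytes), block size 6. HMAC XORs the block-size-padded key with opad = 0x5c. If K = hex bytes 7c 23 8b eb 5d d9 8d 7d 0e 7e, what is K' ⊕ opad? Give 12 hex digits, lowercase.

58bd5c5c5c5c

Key hex bytes 7c 23 8b eb 5d d9 8d 7d 0e 7e is 10 bytes > B = 6, so hash it first: H(key) = 04 e1, then zero-pad to 6 bytes: K' = 04 e1 00 00 00 00.
XOR each byte with 0x5c: 04⊕5c=58, e1⊕5c=bd, 00⊕5c=5c, 00⊕5c=5c, 00⊕5c=5c, 00⊕5c=5c.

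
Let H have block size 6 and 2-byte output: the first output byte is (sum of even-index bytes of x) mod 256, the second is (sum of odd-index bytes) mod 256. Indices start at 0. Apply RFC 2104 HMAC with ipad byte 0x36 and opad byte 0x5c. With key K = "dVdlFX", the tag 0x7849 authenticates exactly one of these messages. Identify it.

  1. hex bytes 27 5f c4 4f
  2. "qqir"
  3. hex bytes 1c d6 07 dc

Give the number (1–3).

Key "dVdlFX" = 64 56 64 6c 46 58 is exactly B = 6 bytes: K' = 64 56 64 6c 46 58.
K' ⊕ ipad = 52 60 52 5a 70 6e; K' ⊕ opad = 38 0a 38 30 1a 04.
m1: inner = H(52 60 52 5a 70 6e 27 5f c4 4f) = ff d6; tag = H(38 0a 38 30 1a 04 ff d6) = 8914
m2: inner = H(52 60 52 5a 70 6e 71 71 69 72) = ee 0b; tag = H(38 0a 38 30 1a 04 ee 0b) = 7849 ← matches
m3: inner = H(52 60 52 5a 70 6e 1c d6 07 dc) = 37 da; tag = H(38 0a 38 30 1a 04 37 da) = c118

2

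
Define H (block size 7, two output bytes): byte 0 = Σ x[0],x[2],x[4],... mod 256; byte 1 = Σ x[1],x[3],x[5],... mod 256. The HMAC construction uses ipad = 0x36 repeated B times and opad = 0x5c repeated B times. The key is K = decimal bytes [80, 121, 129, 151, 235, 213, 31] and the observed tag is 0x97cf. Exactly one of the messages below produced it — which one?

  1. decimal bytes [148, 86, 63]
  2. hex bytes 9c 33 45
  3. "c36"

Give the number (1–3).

2

Key decimal bytes [80, 121, 129, 151, 235, 213, 31] = 50 79 81 97 eb d5 1f is exactly B = 7 bytes: K' = 50 79 81 97 eb d5 1f.
K' ⊕ ipad = 66 4f b7 a1 dd e3 29; K' ⊕ opad = 0c 25 dd cb b7 89 43.
m1: inner = H(66 4f b7 a1 dd e3 29 94 56 3f) = 79 a6; tag = H(0c 25 dd cb b7 89 43 79 a6) = 89f2
m2: inner = H(66 4f b7 a1 dd e3 29 9c 33 45) = 56 b4; tag = H(0c 25 dd cb b7 89 43 56 b4) = 97cf ← matches
m3: inner = H(66 4f b7 a1 dd e3 29 63 33 36) = 56 6c; tag = H(0c 25 dd cb b7 89 43 56 6c) = 4fcf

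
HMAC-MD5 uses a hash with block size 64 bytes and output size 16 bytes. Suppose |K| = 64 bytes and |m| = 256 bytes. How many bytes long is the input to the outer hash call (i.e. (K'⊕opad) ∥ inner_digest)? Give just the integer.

80

Key is 64 ≤ 64 bytes, zero-padded: |K'| = 64.
Outer input = (K'⊕opad) ∥ H(inner) → 64 + 16 = 80 bytes.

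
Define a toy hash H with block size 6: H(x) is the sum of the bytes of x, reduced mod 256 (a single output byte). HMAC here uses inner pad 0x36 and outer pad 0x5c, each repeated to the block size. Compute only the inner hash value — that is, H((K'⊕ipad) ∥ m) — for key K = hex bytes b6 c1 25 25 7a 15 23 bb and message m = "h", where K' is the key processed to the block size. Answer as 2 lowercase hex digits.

8e

Key hex bytes b6 c1 25 25 7a 15 23 bb is 8 bytes > B = 6, so hash it first: H(key) = 2e, then zero-pad to 6 bytes: K' = 2e 00 00 00 00 00.
K' ⊕ ipad = 18 36 36 36 36 36.
Inner input = 18 36 36 36 36 36 ∥ 68.
Inner hash: sum = 24+54+54+54+54+54+104 = 398; mod 256 = 142 → 8e.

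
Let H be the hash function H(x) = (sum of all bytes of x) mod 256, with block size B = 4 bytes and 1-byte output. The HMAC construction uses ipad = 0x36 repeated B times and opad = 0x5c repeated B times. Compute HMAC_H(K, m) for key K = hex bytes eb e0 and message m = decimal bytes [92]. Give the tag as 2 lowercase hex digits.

a6

Key hex bytes eb e0 is 2 bytes ≤ B = 4; zero-pad to 4 bytes: K' = eb e0 00 00.
K' ⊕ ipad = dd d6 36 36.  K' ⊕ opad = b7 bc 5c 5c.
Inner input = (K'⊕ipad) ∥ m = dd d6 36 36 ∥ 5c.
Inner hash: sum = 221+214+54+54+92 = 635; mod 256 = 123 → 7b.
Outer input = (K'⊕opad) ∥ inner = b7 bc 5c 5c ∥ 7b.
Outer hash (tag): sum = 183+188+92+92+123 = 678; mod 256 = 166 → a6.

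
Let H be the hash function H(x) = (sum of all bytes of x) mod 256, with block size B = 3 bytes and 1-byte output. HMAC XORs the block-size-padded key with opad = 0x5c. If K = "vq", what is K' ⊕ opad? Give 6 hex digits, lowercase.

Key "vq" = 76 71 is 2 bytes ≤ B = 3; zero-pad to 3 bytes: K' = 76 71 00.
XOR each byte with 0x5c: 76⊕5c=2a, 71⊕5c=2d, 00⊕5c=5c.

2a2d5c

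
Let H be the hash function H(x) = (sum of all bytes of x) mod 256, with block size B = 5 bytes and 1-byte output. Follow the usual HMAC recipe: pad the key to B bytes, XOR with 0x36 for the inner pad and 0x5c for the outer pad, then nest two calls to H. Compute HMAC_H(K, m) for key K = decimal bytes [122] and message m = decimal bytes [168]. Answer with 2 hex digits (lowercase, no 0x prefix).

62

Key decimal bytes [122] = 7a is 1 byte ≤ B = 5; zero-pad to 5 bytes: K' = 7a 00 00 00 00.
K' ⊕ ipad = 4c 36 36 36 36.  K' ⊕ opad = 26 5c 5c 5c 5c.
Inner input = (K'⊕ipad) ∥ m = 4c 36 36 36 36 ∥ a8.
Inner hash: sum = 76+54+54+54+54+168 = 460; mod 256 = 204 → cc.
Outer input = (K'⊕opad) ∥ inner = 26 5c 5c 5c 5c ∥ cc.
Outer hash (tag): sum = 38+92+92+92+92+204 = 610; mod 256 = 98 → 62.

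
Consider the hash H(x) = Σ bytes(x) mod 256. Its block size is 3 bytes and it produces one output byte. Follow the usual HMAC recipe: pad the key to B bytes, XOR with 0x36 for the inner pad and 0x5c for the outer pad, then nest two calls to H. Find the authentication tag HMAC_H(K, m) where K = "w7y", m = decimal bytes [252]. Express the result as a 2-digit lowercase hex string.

48

Key "w7y" = 77 37 79 is exactly B = 3 bytes: K' = 77 37 79.
K' ⊕ ipad = 41 01 4f.  K' ⊕ opad = 2b 6b 25.
Inner input = (K'⊕ipad) ∥ m = 41 01 4f ∥ fc.
Inner hash: sum = 65+1+79+252 = 397; mod 256 = 141 → 8d.
Outer input = (K'⊕opad) ∥ inner = 2b 6b 25 ∥ 8d.
Outer hash (tag): sum = 43+107+37+141 = 328; mod 256 = 72 → 48.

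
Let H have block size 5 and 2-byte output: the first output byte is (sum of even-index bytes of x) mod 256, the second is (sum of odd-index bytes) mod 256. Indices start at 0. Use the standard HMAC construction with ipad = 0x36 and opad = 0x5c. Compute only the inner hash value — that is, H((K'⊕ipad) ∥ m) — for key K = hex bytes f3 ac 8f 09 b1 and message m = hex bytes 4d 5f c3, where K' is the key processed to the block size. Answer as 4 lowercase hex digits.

64e9

Key hex bytes f3 ac 8f 09 b1 is exactly B = 5 bytes: K' = f3 ac 8f 09 b1.
K' ⊕ ipad = c5 9a b9 3f 87.
Inner input = c5 9a b9 3f 87 ∥ 4d 5f c3.
Inner hash: even-index sum = 612 mod 256 = 100; odd-index sum = 489 mod 256 = 233 → 64 e9.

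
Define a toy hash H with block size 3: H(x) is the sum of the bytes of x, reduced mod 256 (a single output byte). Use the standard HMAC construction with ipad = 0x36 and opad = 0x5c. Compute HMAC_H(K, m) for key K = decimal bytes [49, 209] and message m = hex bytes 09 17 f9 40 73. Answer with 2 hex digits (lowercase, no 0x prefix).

46

Key decimal bytes [49, 209] = 31 d1 is 2 bytes ≤ B = 3; zero-pad to 3 bytes: K' = 31 d1 00.
K' ⊕ ipad = 07 e7 36.  K' ⊕ opad = 6d 8d 5c.
Inner input = (K'⊕ipad) ∥ m = 07 e7 36 ∥ 09 17 f9 40 73.
Inner hash: sum = 7+231+54+9+23+249+64+115 = 752; mod 256 = 240 → f0.
Outer input = (K'⊕opad) ∥ inner = 6d 8d 5c ∥ f0.
Outer hash (tag): sum = 109+141+92+240 = 582; mod 256 = 70 → 46.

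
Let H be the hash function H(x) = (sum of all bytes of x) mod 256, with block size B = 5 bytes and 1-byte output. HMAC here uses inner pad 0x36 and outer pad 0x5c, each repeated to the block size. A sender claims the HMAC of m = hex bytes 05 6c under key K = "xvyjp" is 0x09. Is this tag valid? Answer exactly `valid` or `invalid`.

invalid

Key "xvyjp" = 78 76 79 6a 70 is exactly B = 5 bytes: K' = 78 76 79 6a 70.
K' ⊕ ipad = 4e 40 4f 5c 46; K' ⊕ opad = 24 2a 25 36 2c.
Inner hash: sum = 78+64+79+92+70+5+108 = 496; mod 256 = 240 → f0.
Outer hash (recomputed tag): sum = 36+42+37+54+44+240 = 453; mod 256 = 197 → c5.
Recomputed tag = c5; claimed = 09 → mismatch.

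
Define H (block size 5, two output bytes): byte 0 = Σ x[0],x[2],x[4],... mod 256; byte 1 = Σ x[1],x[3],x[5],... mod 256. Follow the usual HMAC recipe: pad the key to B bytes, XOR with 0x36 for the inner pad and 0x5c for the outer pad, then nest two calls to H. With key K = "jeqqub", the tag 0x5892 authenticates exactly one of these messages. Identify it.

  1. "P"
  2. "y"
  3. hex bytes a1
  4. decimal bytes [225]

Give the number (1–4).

Key "jeqqub" = 6a 65 71 71 75 62 is 6 bytes > B = 5, so hash it first: H(key) = 50 38, then zero-pad to 5 bytes: K' = 50 38 00 00 00.
K' ⊕ ipad = 66 0e 36 36 36; K' ⊕ opad = 0c 64 5c 5c 5c.
m1: inner = H(66 0e 36 36 36 50) = d2 94; tag = H(0c 64 5c 5c 5c d2 94) = 5892 ← matches
m2: inner = H(66 0e 36 36 36 79) = d2 bd; tag = H(0c 64 5c 5c 5c d2 bd) = 8192
m3: inner = H(66 0e 36 36 36 a1) = d2 e5; tag = H(0c 64 5c 5c 5c d2 e5) = a992
m4: inner = H(66 0e 36 36 36 e1) = d2 25; tag = H(0c 64 5c 5c 5c d2 25) = e992

1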